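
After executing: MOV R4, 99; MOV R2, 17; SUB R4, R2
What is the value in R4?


Register state trace:
  MOV R4, 99  → R4 = 99
  MOV R2, 17  → R2 = 17
  SUB R4, R2  → R4 = 99 - 17 = 82
Final: R4 = 82

82


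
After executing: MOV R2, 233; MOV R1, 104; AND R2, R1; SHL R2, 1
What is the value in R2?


Register state trace:
  MOV R2, 233  → R2 = 233 (0b11101001)
  MOV R1, 104  → R1 = 104 (0b01101000)
  AND R2, R1  → R2 = 233 AND 104 = 104 (0b01101000)
  SHL R2, 1  → R2 = 104 << 1 = 208
Final: R2 = 208

208


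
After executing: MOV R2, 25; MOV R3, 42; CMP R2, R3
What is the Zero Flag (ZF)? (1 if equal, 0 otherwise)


Register state trace:
  MOV R2, 25  → R2 = 25
  MOV R3, 42  → R3 = 42
  CMP R2, R3  → computes 25 - 42 = -17
  Result is nonzero, so values are not equal
ZF = 0

0


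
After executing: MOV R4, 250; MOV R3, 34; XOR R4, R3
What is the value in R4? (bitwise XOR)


Register state trace:
  MOV R4, 250  → R4 = 250 (0b11111010)
  MOV R3, 34  → R3 = 34 (0b00100010)
  XOR R4, R3  → R4 = 250 XOR 34 = 216 (0b11011000)
Final: R4 = 216

216


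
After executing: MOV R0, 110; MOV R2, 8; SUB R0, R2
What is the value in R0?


Register state trace:
  MOV R0, 110  → R0 = 110
  MOV R2, 8  → R2 = 8
  SUB R0, R2  → R0 = 110 - 8 = 102
Final: R0 = 102

102


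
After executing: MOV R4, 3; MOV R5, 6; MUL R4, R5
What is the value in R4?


Register state trace:
  MOV R4, 3  → R4 = 3
  MOV R5, 6  → R5 = 6
  MUL R4, R5  → R4 = 3 * 6 = 18
Final: R4 = 18

18


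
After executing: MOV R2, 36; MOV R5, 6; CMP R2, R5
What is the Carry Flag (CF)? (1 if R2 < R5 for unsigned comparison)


Register state trace:
  MOV R2, 36  → R2 = 36
  MOV R5, 6  → R5 = 6
  CMP R2, R5  → unsigned 36 - 6: no borrow
  36 >= 6, so CF = 0
CF = 0

0


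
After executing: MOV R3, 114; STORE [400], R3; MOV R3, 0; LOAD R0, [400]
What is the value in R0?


Register and memory trace:
  MOV R3, 114  → R3 = 114
  STORE [400], R3  → mem[400] = 114
  MOV R3, 0  → R3 = 0
  LOAD R0, [400]  → R0 = mem[400] = 114
Final: R0 = 114

114


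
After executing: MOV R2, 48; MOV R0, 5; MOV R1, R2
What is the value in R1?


Register state trace:
  MOV R2, 48  → R2 = 48
  MOV R0, 5  → R0 = 5
  MOV R1, R2  → R1 = 48
Final: R1 = 48

48


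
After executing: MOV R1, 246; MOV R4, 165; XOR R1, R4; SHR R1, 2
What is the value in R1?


Register state trace:
  MOV R1, 246  → R1 = 246 (0b11110110)
  MOV R4, 165  → R4 = 165 (0b10100101)
  XOR R1, R4  → R1 = 246 XOR 165 = 83 (0b01010011)
  SHR R1, 2  → R1 = 83 >> 2 = 20
Final: R1 = 20

20


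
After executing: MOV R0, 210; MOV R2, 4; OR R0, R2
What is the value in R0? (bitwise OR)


Register state trace:
  MOV R0, 210  → R0 = 210 (0b11010010)
  MOV R2, 4  → R2 = 4 (0b00000100)
  OR R0, R2   → R0 = 210 OR 4 = 214 (0b11010110)
Final: R0 = 214

214


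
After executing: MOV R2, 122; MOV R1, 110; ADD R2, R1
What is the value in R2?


Register state trace:
  MOV R2, 122  → R2 = 122
  MOV R1, 110  → R1 = 110
  ADD R2, R1  → R2 = 122 + 110 = 232
Final: R2 = 232

232


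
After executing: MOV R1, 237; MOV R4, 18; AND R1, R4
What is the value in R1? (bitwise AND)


Register state trace:
  MOV R1, 237  → R1 = 237 (0b11101101)
  MOV R4, 18  → R4 = 18 (0b00010010)
  AND R1, R4  → R1 = 237 AND 18 = 0 (0b00000000)
Final: R1 = 0

0


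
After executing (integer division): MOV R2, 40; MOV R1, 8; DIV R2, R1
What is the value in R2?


Register state trace:
  MOV R2, 40  → R2 = 40
  MOV R1, 8  → R1 = 8
  DIV R2, R1  → R2 = 40 // 8 = 5
Final: R2 = 5

5


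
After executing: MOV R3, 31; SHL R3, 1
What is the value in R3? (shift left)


Register state trace:
  MOV R3, 31  → R3 = 31
  SHL R3, 1  → R3 = 31 << 1 = 31 * 2^1 = 62
Final: R3 = 62

62


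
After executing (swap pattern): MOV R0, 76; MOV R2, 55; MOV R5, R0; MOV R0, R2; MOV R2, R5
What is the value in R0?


Register state trace (swap pattern):
  MOV R0, 76  → R0 = 76
  MOV R2, 55  → R2 = 55
  MOV R5, R0  → R5 = 76  (save R0)
  MOV R0, R2  → R0 = 55  (R0 gets R2's value)
  MOV R2, R5  → R2 = 76  (R2 gets saved value)
Final: R0 = 55

55


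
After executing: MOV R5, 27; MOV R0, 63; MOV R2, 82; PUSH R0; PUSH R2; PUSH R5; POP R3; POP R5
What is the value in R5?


Stack trace (top is rightmost):
  MOV R5, 27  → R5 = 27
  MOV R0, 63  → R0 = 63
  MOV R2, 82  → R2 = 82
  PUSH R0  → stack: [63]
  PUSH R2  → stack: [63, 82]
  PUSH R5  → stack: [63, 82, 27]
  POP R3  → R3 = 27, stack: [63, 82]
  POP R5  → R5 = 82, stack: [63]
Final: R5 = 82

82


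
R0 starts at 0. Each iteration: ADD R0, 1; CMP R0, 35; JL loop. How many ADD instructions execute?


Loop trace (R0 starts at 0, target 35, step 1):
  ADD #1: R0 = 0 + 1 = 1  → 1 < 35, loop
  ADD #2: R0 = 1 + 1 = 2  → 2 < 35, loop
  ADD #3: R0 = 2 + 1 = 3  → 3 < 35, loop
  ADD #4: R0 = 3 + 1 = 4  → 4 < 35, loop
  ADD #5: R0 = 4 + 1 = 5  → 5 < 35, loop
  ADD #6: R0 = 5 + 1 = 6  → 6 < 35, loop
  ADD #7: R0 = 6 + 1 = 7  → 7 < 35, loop
  ADD #8: R0 = 7 + 1 = 8  → 8 < 35, loop
  ADD #9: R0 = 8 + 1 = 9  → 9 < 35, loop
  ADD #10: R0 = 9 + 1 = 10  → 10 < 35, loop
  ADD #11: R0 = 10 + 1 = 11  → 11 < 35, loop
  ADD #12: R0 = 11 + 1 = 12  → 12 < 35, loop
  ADD #13: R0 = 12 + 1 = 13  → 13 < 35, loop
  ADD #14: R0 = 13 + 1 = 14  → 14 < 35, loop
  ADD #15: R0 = 14 + 1 = 15  → 15 < 35, loop
  ADD #16: R0 = 15 + 1 = 16  → 16 < 35, loop
  ADD #17: R0 = 16 + 1 = 17  → 17 < 35, loop
  ADD #18: R0 = 17 + 1 = 18  → 18 < 35, loop
  ADD #19: R0 = 18 + 1 = 19  → 19 < 35, loop
  ADD #20: R0 = 19 + 1 = 20  → 20 < 35, loop
  ADD #21: R0 = 20 + 1 = 21  → 21 < 35, loop
  ADD #22: R0 = 21 + 1 = 22  → 22 < 35, loop
  ADD #23: R0 = 22 + 1 = 23  → 23 < 35, loop
  ADD #24: R0 = 23 + 1 = 24  → 24 < 35, loop
  ADD #25: R0 = 24 + 1 = 25  → 25 < 35, loop
  ADD #26: R0 = 25 + 1 = 26  → 26 < 35, loop
  ADD #27: R0 = 26 + 1 = 27  → 27 < 35, loop
  ADD #28: R0 = 27 + 1 = 28  → 28 < 35, loop
  ADD #29: R0 = 28 + 1 = 29  → 29 < 35, loop
  ADD #30: R0 = 29 + 1 = 30  → 30 < 35, loop
  ADD #31: R0 = 30 + 1 = 31  → 31 < 35, loop
  ADD #32: R0 = 31 + 1 = 32  → 32 < 35, loop
  ADD #33: R0 = 32 + 1 = 33  → 33 < 35, loop
  ADD #34: R0 = 33 + 1 = 34  → 34 < 35, loop
  ADD #35: R0 = 34 + 1 = 35  → 35 >= 35, exit
Total ADD instructions: 35

35


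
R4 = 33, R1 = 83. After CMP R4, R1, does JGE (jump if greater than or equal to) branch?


Trace:
  R4 = 33, R1 = 83
  CMP R4, R1  → compares 33 vs 83
  JGE checks: is 33 greater than or equal to 83?
  33 < 83, so condition is false
Branch taken: No

No


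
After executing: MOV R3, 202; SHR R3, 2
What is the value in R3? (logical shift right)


Register state trace:
  MOV R3, 202  → R3 = 202
  SHR R3, 2  → R3 = 202 >> 2 = 202 // 2^2 = 50
Final: R3 = 50

50


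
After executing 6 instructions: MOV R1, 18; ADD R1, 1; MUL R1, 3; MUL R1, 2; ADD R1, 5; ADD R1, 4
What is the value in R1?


Register state trace:
  MOV R1, 18  → R1 = 18
  ADD R1, 1  → R1 = 18 + 1 = 19
  MUL R1, 3  → R1 = 19 * 3 = 57
  MUL R1, 2  → R1 = 57 * 2 = 114
  ADD R1, 5  → R1 = 114 + 5 = 119
  ADD R1, 4  → R1 = 119 + 4 = 123
Final: R1 = 123

123


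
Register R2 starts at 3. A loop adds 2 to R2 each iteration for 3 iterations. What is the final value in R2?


Starting value: R2 = 3
  Iter 1: R2 = 3 + 2 = 5
  Iter 2: R2 = 5 + 2 = 7
  Iter 3: R2 = 7 + 2 = 9
Final: R2 = 9

9


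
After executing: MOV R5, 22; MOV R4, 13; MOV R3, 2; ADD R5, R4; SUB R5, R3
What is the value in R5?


Register state trace:
  MOV R5, 22  → R5 = 22
  MOV R4, 13  → R4 = 13
  MOV R3, 2  → R3 = 2
  ADD R5, R4  → R5 = 22 + 13 = 35
  SUB R5, R3  → R5 = 35 - 2 = 33
Final: R5 = 33

33


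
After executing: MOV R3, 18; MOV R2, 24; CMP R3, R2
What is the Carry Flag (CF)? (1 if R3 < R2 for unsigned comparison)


Register state trace:
  MOV R3, 18  → R3 = 18
  MOV R2, 24  → R2 = 24
  CMP R3, R2  → unsigned 18 - 24: borrow occurs
  18 < 24, so CF = 1
CF = 1

1


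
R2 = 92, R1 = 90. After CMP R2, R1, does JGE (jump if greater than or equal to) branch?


Trace:
  R2 = 92, R1 = 90
  CMP R2, R1  → compares 92 vs 90
  JGE checks: is 92 greater than or equal to 90?
  92 > 90, so condition is true
Branch taken: Yes

Yes


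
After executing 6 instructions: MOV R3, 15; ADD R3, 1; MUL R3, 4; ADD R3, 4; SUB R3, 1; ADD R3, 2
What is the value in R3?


Register state trace:
  MOV R3, 15  → R3 = 15
  ADD R3, 1  → R3 = 15 + 1 = 16
  MUL R3, 4  → R3 = 16 * 4 = 64
  ADD R3, 4  → R3 = 64 + 4 = 68
  SUB R3, 1  → R3 = 68 - 1 = 67
  ADD R3, 2  → R3 = 67 + 2 = 69
Final: R3 = 69

69


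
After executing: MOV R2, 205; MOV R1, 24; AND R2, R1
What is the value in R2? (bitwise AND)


Register state trace:
  MOV R2, 205  → R2 = 205 (0b11001101)
  MOV R1, 24  → R1 = 24 (0b00011000)
  AND R2, R1  → R2 = 205 AND 24 = 8 (0b00001000)
Final: R2 = 8

8


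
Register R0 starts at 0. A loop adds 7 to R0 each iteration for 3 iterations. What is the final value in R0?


Starting value: R0 = 0
  Iter 1: R0 = 0 + 7 = 7
  Iter 2: R0 = 7 + 7 = 14
  Iter 3: R0 = 14 + 7 = 21
Final: R0 = 21

21


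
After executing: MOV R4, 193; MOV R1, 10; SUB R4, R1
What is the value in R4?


Register state trace:
  MOV R4, 193  → R4 = 193
  MOV R1, 10  → R1 = 10
  SUB R4, R1  → R4 = 193 - 10 = 183
Final: R4 = 183

183


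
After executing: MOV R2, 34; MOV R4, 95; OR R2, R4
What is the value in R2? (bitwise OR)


Register state trace:
  MOV R2, 34  → R2 = 34 (0b00100010)
  MOV R4, 95  → R4 = 95 (0b01011111)
  OR R2, R4   → R2 = 34 OR 95 = 127 (0b01111111)
Final: R2 = 127

127


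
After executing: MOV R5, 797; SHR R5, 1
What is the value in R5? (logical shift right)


Register state trace:
  MOV R5, 797  → R5 = 797
  SHR R5, 1  → R5 = 797 >> 1 = 797 // 2^1 = 398
Final: R5 = 398

398


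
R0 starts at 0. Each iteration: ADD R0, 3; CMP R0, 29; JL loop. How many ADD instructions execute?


Loop trace (R0 starts at 0, target 29, step 3):
  ADD #1: R0 = 0 + 3 = 3  → 3 < 29, loop
  ADD #2: R0 = 3 + 3 = 6  → 6 < 29, loop
  ADD #3: R0 = 6 + 3 = 9  → 9 < 29, loop
  ADD #4: R0 = 9 + 3 = 12  → 12 < 29, loop
  ADD #5: R0 = 12 + 3 = 15  → 15 < 29, loop
  ADD #6: R0 = 15 + 3 = 18  → 18 < 29, loop
  ADD #7: R0 = 18 + 3 = 21  → 21 < 29, loop
  ADD #8: R0 = 21 + 3 = 24  → 24 < 29, loop
  ADD #9: R0 = 24 + 3 = 27  → 27 < 29, loop
  ADD #10: R0 = 27 + 3 = 30  → 30 >= 29, exit
Total ADD instructions: 10

10


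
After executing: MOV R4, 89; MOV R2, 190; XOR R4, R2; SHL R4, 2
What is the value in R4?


Register state trace:
  MOV R4, 89  → R4 = 89 (0b01011001)
  MOV R2, 190  → R2 = 190 (0b10111110)
  XOR R4, R2  → R4 = 89 XOR 190 = 231 (0b11100111)
  SHL R4, 2  → R4 = 231 << 2 = 924
Final: R4 = 924

924


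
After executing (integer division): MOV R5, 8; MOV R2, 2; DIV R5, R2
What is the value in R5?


Register state trace:
  MOV R5, 8  → R5 = 8
  MOV R2, 2  → R2 = 2
  DIV R5, R2  → R5 = 8 // 2 = 4
Final: R5 = 4

4


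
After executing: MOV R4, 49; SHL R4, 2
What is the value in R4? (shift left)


Register state trace:
  MOV R4, 49  → R4 = 49
  SHL R4, 2  → R4 = 49 << 2 = 49 * 2^2 = 196
Final: R4 = 196

196


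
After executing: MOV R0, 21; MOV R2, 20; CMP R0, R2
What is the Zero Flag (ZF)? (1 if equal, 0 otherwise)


Register state trace:
  MOV R0, 21  → R0 = 21
  MOV R2, 20  → R2 = 20
  CMP R0, R2  → computes 21 - 20 = 1
  Result is nonzero, so values are not equal
ZF = 0

0


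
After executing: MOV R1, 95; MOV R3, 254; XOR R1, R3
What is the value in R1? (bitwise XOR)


Register state trace:
  MOV R1, 95  → R1 = 95 (0b01011111)
  MOV R3, 254  → R3 = 254 (0b11111110)
  XOR R1, R3  → R1 = 95 XOR 254 = 161 (0b10100001)
Final: R1 = 161

161


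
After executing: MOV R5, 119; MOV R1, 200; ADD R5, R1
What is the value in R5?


Register state trace:
  MOV R5, 119  → R5 = 119
  MOV R1, 200  → R1 = 200
  ADD R5, R1  → R5 = 119 + 200 = 319
Final: R5 = 319

319


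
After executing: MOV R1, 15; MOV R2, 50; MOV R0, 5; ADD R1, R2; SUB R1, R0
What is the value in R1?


Register state trace:
  MOV R1, 15  → R1 = 15
  MOV R2, 50  → R2 = 50
  MOV R0, 5  → R0 = 5
  ADD R1, R2  → R1 = 15 + 50 = 65
  SUB R1, R0  → R1 = 65 - 5 = 60
Final: R1 = 60

60


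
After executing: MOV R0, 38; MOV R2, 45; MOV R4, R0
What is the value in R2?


Register state trace:
  MOV R0, 38  → R0 = 38
  MOV R2, 45  → R2 = 45
  MOV R4, R0  → R4 = 38
Final: R2 = 45

45


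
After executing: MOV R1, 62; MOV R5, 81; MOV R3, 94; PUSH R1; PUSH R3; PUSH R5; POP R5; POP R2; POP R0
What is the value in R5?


Stack trace (top is rightmost):
  MOV R1, 62  → R1 = 62
  MOV R5, 81  → R5 = 81
  MOV R3, 94  → R3 = 94
  PUSH R1  → stack: [62]
  PUSH R3  → stack: [62, 94]
  PUSH R5  → stack: [62, 94, 81]
  POP R5  → R5 = 81, stack: [62, 94]
  POP R2  → R2 = 94, stack: [62]
  POP R0  → R0 = 62, stack: []
Final: R5 = 81

81


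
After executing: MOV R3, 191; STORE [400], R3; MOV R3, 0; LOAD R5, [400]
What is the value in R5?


Register and memory trace:
  MOV R3, 191  → R3 = 191
  STORE [400], R3  → mem[400] = 191
  MOV R3, 0  → R3 = 0
  LOAD R5, [400]  → R5 = mem[400] = 191
Final: R5 = 191

191


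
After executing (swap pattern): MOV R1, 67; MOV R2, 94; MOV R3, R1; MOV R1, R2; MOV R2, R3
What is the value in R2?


Register state trace (swap pattern):
  MOV R1, 67  → R1 = 67
  MOV R2, 94  → R2 = 94
  MOV R3, R1  → R3 = 67  (save R1)
  MOV R1, R2  → R1 = 94  (R1 gets R2's value)
  MOV R2, R3  → R2 = 67  (R2 gets saved value)
Final: R2 = 67

67


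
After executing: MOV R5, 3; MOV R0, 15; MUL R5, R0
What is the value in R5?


Register state trace:
  MOV R5, 3  → R5 = 3
  MOV R0, 15  → R0 = 15
  MUL R5, R0  → R5 = 3 * 15 = 45
Final: R5 = 45

45


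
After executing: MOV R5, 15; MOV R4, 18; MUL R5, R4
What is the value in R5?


Register state trace:
  MOV R5, 15  → R5 = 15
  MOV R4, 18  → R4 = 18
  MUL R5, R4  → R5 = 15 * 18 = 270
Final: R5 = 270

270


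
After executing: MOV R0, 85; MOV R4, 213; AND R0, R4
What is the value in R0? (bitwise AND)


Register state trace:
  MOV R0, 85  → R0 = 85 (0b01010101)
  MOV R4, 213  → R4 = 213 (0b11010101)
  AND R0, R4  → R0 = 85 AND 213 = 85 (0b01010101)
Final: R0 = 85

85


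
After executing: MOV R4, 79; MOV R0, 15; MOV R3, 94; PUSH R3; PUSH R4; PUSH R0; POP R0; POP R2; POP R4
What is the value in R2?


Stack trace (top is rightmost):
  MOV R4, 79  → R4 = 79
  MOV R0, 15  → R0 = 15
  MOV R3, 94  → R3 = 94
  PUSH R3  → stack: [94]
  PUSH R4  → stack: [94, 79]
  PUSH R0  → stack: [94, 79, 15]
  POP R0  → R0 = 15, stack: [94, 79]
  POP R2  → R2 = 79, stack: [94]
  POP R4  → R4 = 94, stack: []
Final: R2 = 79

79


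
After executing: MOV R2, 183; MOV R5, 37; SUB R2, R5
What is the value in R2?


Register state trace:
  MOV R2, 183  → R2 = 183
  MOV R5, 37  → R5 = 37
  SUB R2, R5  → R2 = 183 - 37 = 146
Final: R2 = 146

146


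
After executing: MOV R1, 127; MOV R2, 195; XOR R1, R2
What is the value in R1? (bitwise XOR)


Register state trace:
  MOV R1, 127  → R1 = 127 (0b01111111)
  MOV R2, 195  → R2 = 195 (0b11000011)
  XOR R1, R2  → R1 = 127 XOR 195 = 188 (0b10111100)
Final: R1 = 188

188


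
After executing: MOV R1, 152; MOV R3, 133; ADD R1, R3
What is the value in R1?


Register state trace:
  MOV R1, 152  → R1 = 152
  MOV R3, 133  → R3 = 133
  ADD R1, R3  → R1 = 152 + 133 = 285
Final: R1 = 285

285


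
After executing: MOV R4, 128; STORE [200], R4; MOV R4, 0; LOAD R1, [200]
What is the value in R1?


Register and memory trace:
  MOV R4, 128  → R4 = 128
  STORE [200], R4  → mem[200] = 128
  MOV R4, 0  → R4 = 0
  LOAD R1, [200]  → R1 = mem[200] = 128
Final: R1 = 128

128


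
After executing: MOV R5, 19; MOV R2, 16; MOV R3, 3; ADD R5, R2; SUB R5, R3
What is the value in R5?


Register state trace:
  MOV R5, 19  → R5 = 19
  MOV R2, 16  → R2 = 16
  MOV R3, 3  → R3 = 3
  ADD R5, R2  → R5 = 19 + 16 = 35
  SUB R5, R3  → R5 = 35 - 3 = 32
Final: R5 = 32

32


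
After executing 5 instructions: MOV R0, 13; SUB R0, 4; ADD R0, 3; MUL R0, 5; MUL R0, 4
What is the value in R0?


Register state trace:
  MOV R0, 13  → R0 = 13
  SUB R0, 4  → R0 = 13 - 4 = 9
  ADD R0, 3  → R0 = 9 + 3 = 12
  MUL R0, 5  → R0 = 12 * 5 = 60
  MUL R0, 4  → R0 = 60 * 4 = 240
Final: R0 = 240

240


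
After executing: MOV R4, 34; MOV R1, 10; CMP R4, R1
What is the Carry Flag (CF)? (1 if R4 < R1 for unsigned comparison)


Register state trace:
  MOV R4, 34  → R4 = 34
  MOV R1, 10  → R1 = 10
  CMP R4, R1  → unsigned 34 - 10: no borrow
  34 >= 10, so CF = 0
CF = 0

0


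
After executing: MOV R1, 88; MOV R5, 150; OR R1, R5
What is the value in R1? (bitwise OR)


Register state trace:
  MOV R1, 88  → R1 = 88 (0b01011000)
  MOV R5, 150  → R5 = 150 (0b10010110)
  OR R1, R5   → R1 = 88 OR 150 = 222 (0b11011110)
Final: R1 = 222

222


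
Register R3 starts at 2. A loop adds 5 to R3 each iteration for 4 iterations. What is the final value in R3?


Starting value: R3 = 2
  Iter 1: R3 = 2 + 5 = 7
  Iter 2: R3 = 7 + 5 = 12
  Iter 3: R3 = 12 + 5 = 17
  Iter 4: R3 = 17 + 5 = 22
Final: R3 = 22

22


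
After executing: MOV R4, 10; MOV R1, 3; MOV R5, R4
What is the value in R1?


Register state trace:
  MOV R4, 10  → R4 = 10
  MOV R1, 3  → R1 = 3
  MOV R5, R4  → R5 = 10
Final: R1 = 3

3


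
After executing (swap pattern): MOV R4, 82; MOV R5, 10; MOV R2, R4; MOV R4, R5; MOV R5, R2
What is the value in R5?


Register state trace (swap pattern):
  MOV R4, 82  → R4 = 82
  MOV R5, 10  → R5 = 10
  MOV R2, R4  → R2 = 82  (save R4)
  MOV R4, R5  → R4 = 10  (R4 gets R5's value)
  MOV R5, R2  → R5 = 82  (R5 gets saved value)
Final: R5 = 82

82


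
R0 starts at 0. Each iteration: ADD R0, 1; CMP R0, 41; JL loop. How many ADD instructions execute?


Loop trace (R0 starts at 0, target 41, step 1):
  ADD #1: R0 = 0 + 1 = 1  → 1 < 41, loop
  ADD #2: R0 = 1 + 1 = 2  → 2 < 41, loop
  ADD #3: R0 = 2 + 1 = 3  → 3 < 41, loop
  ADD #4: R0 = 3 + 1 = 4  → 4 < 41, loop
  ADD #5: R0 = 4 + 1 = 5  → 5 < 41, loop
  ADD #6: R0 = 5 + 1 = 6  → 6 < 41, loop
  ADD #7: R0 = 6 + 1 = 7  → 7 < 41, loop
  ADD #8: R0 = 7 + 1 = 8  → 8 < 41, loop
  ADD #9: R0 = 8 + 1 = 9  → 9 < 41, loop
  ADD #10: R0 = 9 + 1 = 10  → 10 < 41, loop
  ADD #11: R0 = 10 + 1 = 11  → 11 < 41, loop
  ADD #12: R0 = 11 + 1 = 12  → 12 < 41, loop
  ADD #13: R0 = 12 + 1 = 13  → 13 < 41, loop
  ADD #14: R0 = 13 + 1 = 14  → 14 < 41, loop
  ADD #15: R0 = 14 + 1 = 15  → 15 < 41, loop
  ADD #16: R0 = 15 + 1 = 16  → 16 < 41, loop
  ADD #17: R0 = 16 + 1 = 17  → 17 < 41, loop
  ADD #18: R0 = 17 + 1 = 18  → 18 < 41, loop
  ADD #19: R0 = 18 + 1 = 19  → 19 < 41, loop
  ADD #20: R0 = 19 + 1 = 20  → 20 < 41, loop
  ADD #21: R0 = 20 + 1 = 21  → 21 < 41, loop
  ADD #22: R0 = 21 + 1 = 22  → 22 < 41, loop
  ADD #23: R0 = 22 + 1 = 23  → 23 < 41, loop
  ADD #24: R0 = 23 + 1 = 24  → 24 < 41, loop
  ADD #25: R0 = 24 + 1 = 25  → 25 < 41, loop
  ADD #26: R0 = 25 + 1 = 26  → 26 < 41, loop
  ADD #27: R0 = 26 + 1 = 27  → 27 < 41, loop
  ADD #28: R0 = 27 + 1 = 28  → 28 < 41, loop
  ADD #29: R0 = 28 + 1 = 29  → 29 < 41, loop
  ADD #30: R0 = 29 + 1 = 30  → 30 < 41, loop
  ADD #31: R0 = 30 + 1 = 31  → 31 < 41, loop
  ADD #32: R0 = 31 + 1 = 32  → 32 < 41, loop
  ADD #33: R0 = 32 + 1 = 33  → 33 < 41, loop
  ADD #34: R0 = 33 + 1 = 34  → 34 < 41, loop
  ADD #35: R0 = 34 + 1 = 35  → 35 < 41, loop
  ADD #36: R0 = 35 + 1 = 36  → 36 < 41, loop
  ADD #37: R0 = 36 + 1 = 37  → 37 < 41, loop
  ADD #38: R0 = 37 + 1 = 38  → 38 < 41, loop
  ADD #39: R0 = 38 + 1 = 39  → 39 < 41, loop
  ADD #40: R0 = 39 + 1 = 40  → 40 < 41, loop
  ADD #41: R0 = 40 + 1 = 41  → 41 >= 41, exit
Total ADD instructions: 41

41


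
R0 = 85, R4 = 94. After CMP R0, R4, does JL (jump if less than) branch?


Trace:
  R0 = 85, R4 = 94
  CMP R0, R4  → compares 85 vs 94
  JL checks: is 85 less than 94?
  85 < 94, so condition is true
Branch taken: Yes

Yes


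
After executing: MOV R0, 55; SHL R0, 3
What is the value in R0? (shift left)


Register state trace:
  MOV R0, 55  → R0 = 55
  SHL R0, 3  → R0 = 55 << 3 = 55 * 2^3 = 440
Final: R0 = 440

440


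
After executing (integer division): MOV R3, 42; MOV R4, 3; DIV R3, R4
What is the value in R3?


Register state trace:
  MOV R3, 42  → R3 = 42
  MOV R4, 3  → R4 = 3
  DIV R3, R4  → R3 = 42 // 3 = 14
Final: R3 = 14

14


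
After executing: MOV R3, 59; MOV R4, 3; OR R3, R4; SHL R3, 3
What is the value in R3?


Register state trace:
  MOV R3, 59  → R3 = 59 (0b00111011)
  MOV R4, 3  → R4 = 3 (0b00000011)
  OR R3, R4  → R3 = 59 OR 3 = 59 (0b00111011)
  SHL R3, 3  → R3 = 59 << 3 = 472
Final: R3 = 472

472


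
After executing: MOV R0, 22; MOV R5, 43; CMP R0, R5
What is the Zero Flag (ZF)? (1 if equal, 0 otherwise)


Register state trace:
  MOV R0, 22  → R0 = 22
  MOV R5, 43  → R5 = 43
  CMP R0, R5  → computes 22 - 43 = -21
  Result is nonzero, so values are not equal
ZF = 0

0


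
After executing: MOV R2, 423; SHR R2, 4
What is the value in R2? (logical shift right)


Register state trace:
  MOV R2, 423  → R2 = 423
  SHR R2, 4  → R2 = 423 >> 4 = 423 // 2^4 = 26
Final: R2 = 26

26


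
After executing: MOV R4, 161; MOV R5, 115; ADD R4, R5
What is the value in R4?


Register state trace:
  MOV R4, 161  → R4 = 161
  MOV R5, 115  → R5 = 115
  ADD R4, R5  → R4 = 161 + 115 = 276
Final: R4 = 276

276


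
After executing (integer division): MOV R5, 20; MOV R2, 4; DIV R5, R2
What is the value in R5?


Register state trace:
  MOV R5, 20  → R5 = 20
  MOV R2, 4  → R2 = 4
  DIV R5, R2  → R5 = 20 // 4 = 5
Final: R5 = 5

5


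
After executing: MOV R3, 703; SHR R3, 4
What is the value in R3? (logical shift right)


Register state trace:
  MOV R3, 703  → R3 = 703
  SHR R3, 4  → R3 = 703 >> 4 = 703 // 2^4 = 43
Final: R3 = 43

43


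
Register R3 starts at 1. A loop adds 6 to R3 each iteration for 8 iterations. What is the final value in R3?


Starting value: R3 = 1
  Iter 1: R3 = 1 + 6 = 7
  Iter 2: R3 = 7 + 6 = 13
  Iter 3: R3 = 13 + 6 = 19
  Iter 4: R3 = 19 + 6 = 25
  Iter 5: R3 = 25 + 6 = 31
  Iter 6: R3 = 31 + 6 = 37
  Iter 7: R3 = 37 + 6 = 43
  Iter 8: R3 = 43 + 6 = 49
Final: R3 = 49

49


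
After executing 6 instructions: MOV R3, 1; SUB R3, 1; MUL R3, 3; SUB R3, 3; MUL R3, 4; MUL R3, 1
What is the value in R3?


Register state trace:
  MOV R3, 1  → R3 = 1
  SUB R3, 1  → R3 = 1 - 1 = 0
  MUL R3, 3  → R3 = 0 * 3 = 0
  SUB R3, 3  → R3 = 0 - 3 = -3
  MUL R3, 4  → R3 = -3 * 4 = -12
  MUL R3, 1  → R3 = -12 * 1 = -12
Final: R3 = -12

-12


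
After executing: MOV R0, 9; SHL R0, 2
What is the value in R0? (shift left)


Register state trace:
  MOV R0, 9  → R0 = 9
  SHL R0, 2  → R0 = 9 << 2 = 9 * 2^2 = 36
Final: R0 = 36

36


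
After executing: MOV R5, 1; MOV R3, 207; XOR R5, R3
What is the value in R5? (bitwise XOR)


Register state trace:
  MOV R5, 1  → R5 = 1 (0b00000001)
  MOV R3, 207  → R3 = 207 (0b11001111)
  XOR R5, R3  → R5 = 1 XOR 207 = 206 (0b11001110)
Final: R5 = 206

206


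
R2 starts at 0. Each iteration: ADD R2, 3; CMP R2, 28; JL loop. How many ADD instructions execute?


Loop trace (R2 starts at 0, target 28, step 3):
  ADD #1: R2 = 0 + 3 = 3  → 3 < 28, loop
  ADD #2: R2 = 3 + 3 = 6  → 6 < 28, loop
  ADD #3: R2 = 6 + 3 = 9  → 9 < 28, loop
  ADD #4: R2 = 9 + 3 = 12  → 12 < 28, loop
  ADD #5: R2 = 12 + 3 = 15  → 15 < 28, loop
  ADD #6: R2 = 15 + 3 = 18  → 18 < 28, loop
  ADD #7: R2 = 18 + 3 = 21  → 21 < 28, loop
  ADD #8: R2 = 21 + 3 = 24  → 24 < 28, loop
  ADD #9: R2 = 24 + 3 = 27  → 27 < 28, loop
  ADD #10: R2 = 27 + 3 = 30  → 30 >= 28, exit
Total ADD instructions: 10

10


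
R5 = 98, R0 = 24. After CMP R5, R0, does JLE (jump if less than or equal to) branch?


Trace:
  R5 = 98, R0 = 24
  CMP R5, R0  → compares 98 vs 24
  JLE checks: is 98 less than or equal to 24?
  98 > 24, so condition is false
Branch taken: No

No


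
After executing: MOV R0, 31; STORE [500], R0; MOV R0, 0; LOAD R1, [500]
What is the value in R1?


Register and memory trace:
  MOV R0, 31  → R0 = 31
  STORE [500], R0  → mem[500] = 31
  MOV R0, 0  → R0 = 0
  LOAD R1, [500]  → R1 = mem[500] = 31
Final: R1 = 31

31


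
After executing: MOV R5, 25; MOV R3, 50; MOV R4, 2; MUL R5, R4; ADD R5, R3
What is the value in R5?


Register state trace:
  MOV R5, 25  → R5 = 25
  MOV R3, 50  → R3 = 50
  MOV R4, 2  → R4 = 2
  MUL R5, R4  → R5 = 25 * 2 = 50
  ADD R5, R3  → R5 = 50 + 50 = 100
Final: R5 = 100

100


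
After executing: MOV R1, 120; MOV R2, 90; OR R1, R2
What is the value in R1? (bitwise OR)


Register state trace:
  MOV R1, 120  → R1 = 120 (0b01111000)
  MOV R2, 90  → R2 = 90 (0b01011010)
  OR R1, R2   → R1 = 120 OR 90 = 122 (0b01111010)
Final: R1 = 122

122


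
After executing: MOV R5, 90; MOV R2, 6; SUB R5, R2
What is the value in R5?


Register state trace:
  MOV R5, 90  → R5 = 90
  MOV R2, 6  → R2 = 6
  SUB R5, R2  → R5 = 90 - 6 = 84
Final: R5 = 84

84


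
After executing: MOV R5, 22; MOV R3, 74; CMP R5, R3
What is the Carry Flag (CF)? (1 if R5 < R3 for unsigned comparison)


Register state trace:
  MOV R5, 22  → R5 = 22
  MOV R3, 74  → R3 = 74
  CMP R5, R3  → unsigned 22 - 74: borrow occurs
  22 < 74, so CF = 1
CF = 1

1


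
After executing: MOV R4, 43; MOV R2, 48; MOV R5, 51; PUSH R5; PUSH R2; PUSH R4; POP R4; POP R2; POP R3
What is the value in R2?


Stack trace (top is rightmost):
  MOV R4, 43  → R4 = 43
  MOV R2, 48  → R2 = 48
  MOV R5, 51  → R5 = 51
  PUSH R5  → stack: [51]
  PUSH R2  → stack: [51, 48]
  PUSH R4  → stack: [51, 48, 43]
  POP R4  → R4 = 43, stack: [51, 48]
  POP R2  → R2 = 48, stack: [51]
  POP R3  → R3 = 51, stack: []
Final: R2 = 48

48


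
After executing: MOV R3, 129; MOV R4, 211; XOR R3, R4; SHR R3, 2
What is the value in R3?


Register state trace:
  MOV R3, 129  → R3 = 129 (0b10000001)
  MOV R4, 211  → R4 = 211 (0b11010011)
  XOR R3, R4  → R3 = 129 XOR 211 = 82 (0b01010010)
  SHR R3, 2  → R3 = 82 >> 2 = 20
Final: R3 = 20

20


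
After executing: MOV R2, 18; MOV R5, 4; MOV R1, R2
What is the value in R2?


Register state trace:
  MOV R2, 18  → R2 = 18
  MOV R5, 4  → R5 = 4
  MOV R1, R2  → R1 = 18
Final: R2 = 18

18


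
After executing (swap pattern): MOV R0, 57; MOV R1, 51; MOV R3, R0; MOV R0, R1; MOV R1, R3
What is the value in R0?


Register state trace (swap pattern):
  MOV R0, 57  → R0 = 57
  MOV R1, 51  → R1 = 51
  MOV R3, R0  → R3 = 57  (save R0)
  MOV R0, R1  → R0 = 51  (R0 gets R1's value)
  MOV R1, R3  → R1 = 57  (R1 gets saved value)
Final: R0 = 51

51


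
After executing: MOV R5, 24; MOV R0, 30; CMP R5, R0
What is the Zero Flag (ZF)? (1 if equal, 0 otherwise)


Register state trace:
  MOV R5, 24  → R5 = 24
  MOV R0, 30  → R0 = 30
  CMP R5, R0  → computes 24 - 30 = -6
  Result is nonzero, so values are not equal
ZF = 0

0


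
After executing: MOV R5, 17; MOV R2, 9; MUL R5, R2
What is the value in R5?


Register state trace:
  MOV R5, 17  → R5 = 17
  MOV R2, 9  → R2 = 9
  MUL R5, R2  → R5 = 17 * 9 = 153
Final: R5 = 153

153


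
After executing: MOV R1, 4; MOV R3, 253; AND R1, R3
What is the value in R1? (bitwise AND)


Register state trace:
  MOV R1, 4  → R1 = 4 (0b00000100)
  MOV R3, 253  → R3 = 253 (0b11111101)
  AND R1, R3  → R1 = 4 AND 253 = 4 (0b00000100)
Final: R1 = 4

4


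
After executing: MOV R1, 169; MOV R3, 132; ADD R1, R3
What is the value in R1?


Register state trace:
  MOV R1, 169  → R1 = 169
  MOV R3, 132  → R3 = 132
  ADD R1, R3  → R1 = 169 + 132 = 301
Final: R1 = 301

301


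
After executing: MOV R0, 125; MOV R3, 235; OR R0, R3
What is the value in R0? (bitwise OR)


Register state trace:
  MOV R0, 125  → R0 = 125 (0b01111101)
  MOV R3, 235  → R3 = 235 (0b11101011)
  OR R0, R3   → R0 = 125 OR 235 = 255 (0b11111111)
Final: R0 = 255

255


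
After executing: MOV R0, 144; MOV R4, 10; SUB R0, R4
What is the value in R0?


Register state trace:
  MOV R0, 144  → R0 = 144
  MOV R4, 10  → R4 = 10
  SUB R0, R4  → R0 = 144 - 10 = 134
Final: R0 = 134

134


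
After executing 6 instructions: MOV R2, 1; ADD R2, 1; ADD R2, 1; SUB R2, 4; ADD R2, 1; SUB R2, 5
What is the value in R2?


Register state trace:
  MOV R2, 1  → R2 = 1
  ADD R2, 1  → R2 = 1 + 1 = 2
  ADD R2, 1  → R2 = 2 + 1 = 3
  SUB R2, 4  → R2 = 3 - 4 = -1
  ADD R2, 1  → R2 = -1 + 1 = 0
  SUB R2, 5  → R2 = 0 - 5 = -5
Final: R2 = -5

-5


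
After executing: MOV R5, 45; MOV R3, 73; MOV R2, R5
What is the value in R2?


Register state trace:
  MOV R5, 45  → R5 = 45
  MOV R3, 73  → R3 = 73
  MOV R2, R5  → R2 = 45
Final: R2 = 45

45


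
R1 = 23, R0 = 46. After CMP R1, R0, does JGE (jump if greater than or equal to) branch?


Trace:
  R1 = 23, R0 = 46
  CMP R1, R0  → compares 23 vs 46
  JGE checks: is 23 greater than or equal to 46?
  23 < 46, so condition is false
Branch taken: No

No


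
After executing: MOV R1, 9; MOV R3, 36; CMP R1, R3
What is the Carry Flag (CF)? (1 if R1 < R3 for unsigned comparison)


Register state trace:
  MOV R1, 9  → R1 = 9
  MOV R3, 36  → R3 = 36
  CMP R1, R3  → unsigned 9 - 36: borrow occurs
  9 < 36, so CF = 1
CF = 1

1


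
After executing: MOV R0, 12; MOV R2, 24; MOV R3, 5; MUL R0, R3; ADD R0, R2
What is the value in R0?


Register state trace:
  MOV R0, 12  → R0 = 12
  MOV R2, 24  → R2 = 24
  MOV R3, 5  → R3 = 5
  MUL R0, R3  → R0 = 12 * 5 = 60
  ADD R0, R2  → R0 = 60 + 24 = 84
Final: R0 = 84

84


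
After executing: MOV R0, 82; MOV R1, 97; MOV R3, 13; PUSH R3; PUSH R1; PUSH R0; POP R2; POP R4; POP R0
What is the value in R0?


Stack trace (top is rightmost):
  MOV R0, 82  → R0 = 82
  MOV R1, 97  → R1 = 97
  MOV R3, 13  → R3 = 13
  PUSH R3  → stack: [13]
  PUSH R1  → stack: [13, 97]
  PUSH R0  → stack: [13, 97, 82]
  POP R2  → R2 = 82, stack: [13, 97]
  POP R4  → R4 = 97, stack: [13]
  POP R0  → R0 = 13, stack: []
Final: R0 = 13

13


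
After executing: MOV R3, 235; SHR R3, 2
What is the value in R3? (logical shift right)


Register state trace:
  MOV R3, 235  → R3 = 235
  SHR R3, 2  → R3 = 235 >> 2 = 235 // 2^2 = 58
Final: R3 = 58

58


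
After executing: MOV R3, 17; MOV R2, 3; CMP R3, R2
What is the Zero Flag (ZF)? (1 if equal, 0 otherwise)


Register state trace:
  MOV R3, 17  → R3 = 17
  MOV R2, 3  → R2 = 3
  CMP R3, R2  → computes 17 - 3 = 14
  Result is nonzero, so values are not equal
ZF = 0

0


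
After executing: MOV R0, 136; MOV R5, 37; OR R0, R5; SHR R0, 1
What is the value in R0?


Register state trace:
  MOV R0, 136  → R0 = 136 (0b10001000)
  MOV R5, 37  → R5 = 37 (0b00100101)
  OR R0, R5  → R0 = 136 OR 37 = 173 (0b10101101)
  SHR R0, 1  → R0 = 173 >> 1 = 86
Final: R0 = 86

86


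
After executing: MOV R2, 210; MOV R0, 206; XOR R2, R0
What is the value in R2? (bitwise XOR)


Register state trace:
  MOV R2, 210  → R2 = 210 (0b11010010)
  MOV R0, 206  → R0 = 206 (0b11001110)
  XOR R2, R0  → R2 = 210 XOR 206 = 28 (0b00011100)
Final: R2 = 28

28


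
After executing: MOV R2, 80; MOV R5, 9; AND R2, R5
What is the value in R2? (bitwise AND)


Register state trace:
  MOV R2, 80  → R2 = 80 (0b01010000)
  MOV R5, 9  → R5 = 9 (0b00001001)
  AND R2, R5  → R2 = 80 AND 9 = 0 (0b00000000)
Final: R2 = 0

0


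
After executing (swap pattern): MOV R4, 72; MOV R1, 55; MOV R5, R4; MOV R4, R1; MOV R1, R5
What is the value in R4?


Register state trace (swap pattern):
  MOV R4, 72  → R4 = 72
  MOV R1, 55  → R1 = 55
  MOV R5, R4  → R5 = 72  (save R4)
  MOV R4, R1  → R4 = 55  (R4 gets R1's value)
  MOV R1, R5  → R1 = 72  (R1 gets saved value)
Final: R4 = 55

55


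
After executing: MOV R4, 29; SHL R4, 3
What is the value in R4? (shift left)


Register state trace:
  MOV R4, 29  → R4 = 29
  SHL R4, 3  → R4 = 29 << 3 = 29 * 2^3 = 232
Final: R4 = 232

232


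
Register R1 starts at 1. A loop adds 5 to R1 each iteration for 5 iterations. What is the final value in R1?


Starting value: R1 = 1
  Iter 1: R1 = 1 + 5 = 6
  Iter 2: R1 = 6 + 5 = 11
  Iter 3: R1 = 11 + 5 = 16
  Iter 4: R1 = 16 + 5 = 21
  Iter 5: R1 = 21 + 5 = 26
Final: R1 = 26

26


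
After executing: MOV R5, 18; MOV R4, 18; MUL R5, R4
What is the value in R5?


Register state trace:
  MOV R5, 18  → R5 = 18
  MOV R4, 18  → R4 = 18
  MUL R5, R4  → R5 = 18 * 18 = 324
Final: R5 = 324

324


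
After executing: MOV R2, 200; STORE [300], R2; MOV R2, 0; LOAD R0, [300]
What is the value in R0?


Register and memory trace:
  MOV R2, 200  → R2 = 200
  STORE [300], R2  → mem[300] = 200
  MOV R2, 0  → R2 = 0
  LOAD R0, [300]  → R0 = mem[300] = 200
Final: R0 = 200

200


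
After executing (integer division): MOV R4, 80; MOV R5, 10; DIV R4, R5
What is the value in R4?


Register state trace:
  MOV R4, 80  → R4 = 80
  MOV R5, 10  → R5 = 10
  DIV R4, R5  → R4 = 80 // 10 = 8
Final: R4 = 8

8


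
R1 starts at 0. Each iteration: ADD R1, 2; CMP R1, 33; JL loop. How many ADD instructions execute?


Loop trace (R1 starts at 0, target 33, step 2):
  ADD #1: R1 = 0 + 2 = 2  → 2 < 33, loop
  ADD #2: R1 = 2 + 2 = 4  → 4 < 33, loop
  ADD #3: R1 = 4 + 2 = 6  → 6 < 33, loop
  ADD #4: R1 = 6 + 2 = 8  → 8 < 33, loop
  ADD #5: R1 = 8 + 2 = 10  → 10 < 33, loop
  ADD #6: R1 = 10 + 2 = 12  → 12 < 33, loop
  ADD #7: R1 = 12 + 2 = 14  → 14 < 33, loop
  ADD #8: R1 = 14 + 2 = 16  → 16 < 33, loop
  ADD #9: R1 = 16 + 2 = 18  → 18 < 33, loop
  ADD #10: R1 = 18 + 2 = 20  → 20 < 33, loop
  ADD #11: R1 = 20 + 2 = 22  → 22 < 33, loop
  ADD #12: R1 = 22 + 2 = 24  → 24 < 33, loop
  ADD #13: R1 = 24 + 2 = 26  → 26 < 33, loop
  ADD #14: R1 = 26 + 2 = 28  → 28 < 33, loop
  ADD #15: R1 = 28 + 2 = 30  → 30 < 33, loop
  ADD #16: R1 = 30 + 2 = 32  → 32 < 33, loop
  ADD #17: R1 = 32 + 2 = 34  → 34 >= 33, exit
Total ADD instructions: 17

17


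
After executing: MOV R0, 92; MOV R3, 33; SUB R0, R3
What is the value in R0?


Register state trace:
  MOV R0, 92  → R0 = 92
  MOV R3, 33  → R3 = 33
  SUB R0, R3  → R0 = 92 - 33 = 59
Final: R0 = 59

59


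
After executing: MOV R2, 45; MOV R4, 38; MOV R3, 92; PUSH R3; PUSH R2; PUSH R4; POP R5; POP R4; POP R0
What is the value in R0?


Stack trace (top is rightmost):
  MOV R2, 45  → R2 = 45
  MOV R4, 38  → R4 = 38
  MOV R3, 92  → R3 = 92
  PUSH R3  → stack: [92]
  PUSH R2  → stack: [92, 45]
  PUSH R4  → stack: [92, 45, 38]
  POP R5  → R5 = 38, stack: [92, 45]
  POP R4  → R4 = 45, stack: [92]
  POP R0  → R0 = 92, stack: []
Final: R0 = 92

92


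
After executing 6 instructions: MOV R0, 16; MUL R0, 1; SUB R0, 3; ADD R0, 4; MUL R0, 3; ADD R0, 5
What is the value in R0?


Register state trace:
  MOV R0, 16  → R0 = 16
  MUL R0, 1  → R0 = 16 * 1 = 16
  SUB R0, 3  → R0 = 16 - 3 = 13
  ADD R0, 4  → R0 = 13 + 4 = 17
  MUL R0, 3  → R0 = 17 * 3 = 51
  ADD R0, 5  → R0 = 51 + 5 = 56
Final: R0 = 56

56


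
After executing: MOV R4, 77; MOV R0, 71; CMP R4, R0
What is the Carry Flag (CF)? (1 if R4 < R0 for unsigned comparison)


Register state trace:
  MOV R4, 77  → R4 = 77
  MOV R0, 71  → R0 = 71
  CMP R4, R0  → unsigned 77 - 71: no borrow
  77 >= 71, so CF = 0
CF = 0

0


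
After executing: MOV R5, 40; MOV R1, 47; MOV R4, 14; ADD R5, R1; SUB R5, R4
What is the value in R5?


Register state trace:
  MOV R5, 40  → R5 = 40
  MOV R1, 47  → R1 = 47
  MOV R4, 14  → R4 = 14
  ADD R5, R1  → R5 = 40 + 47 = 87
  SUB R5, R4  → R5 = 87 - 14 = 73
Final: R5 = 73

73


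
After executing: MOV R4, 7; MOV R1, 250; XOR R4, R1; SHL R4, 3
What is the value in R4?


Register state trace:
  MOV R4, 7  → R4 = 7 (0b00000111)
  MOV R1, 250  → R1 = 250 (0b11111010)
  XOR R4, R1  → R4 = 7 XOR 250 = 253 (0b11111101)
  SHL R4, 3  → R4 = 253 << 3 = 2024
Final: R4 = 2024

2024


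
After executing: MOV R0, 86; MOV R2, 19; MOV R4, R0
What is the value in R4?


Register state trace:
  MOV R0, 86  → R0 = 86
  MOV R2, 19  → R2 = 19
  MOV R4, R0  → R4 = 86
Final: R4 = 86

86


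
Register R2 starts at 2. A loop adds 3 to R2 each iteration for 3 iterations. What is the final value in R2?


Starting value: R2 = 2
  Iter 1: R2 = 2 + 3 = 5
  Iter 2: R2 = 5 + 3 = 8
  Iter 3: R2 = 8 + 3 = 11
Final: R2 = 11

11


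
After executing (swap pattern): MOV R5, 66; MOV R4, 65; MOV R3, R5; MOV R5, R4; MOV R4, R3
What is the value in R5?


Register state trace (swap pattern):
  MOV R5, 66  → R5 = 66
  MOV R4, 65  → R4 = 65
  MOV R3, R5  → R3 = 66  (save R5)
  MOV R5, R4  → R5 = 65  (R5 gets R4's value)
  MOV R4, R3  → R4 = 66  (R4 gets saved value)
Final: R5 = 65

65


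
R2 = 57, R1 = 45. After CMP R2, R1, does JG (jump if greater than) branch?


Trace:
  R2 = 57, R1 = 45
  CMP R2, R1  → compares 57 vs 45
  JG checks: is 57 greater than 45?
  57 > 45, so condition is true
Branch taken: Yes

Yes


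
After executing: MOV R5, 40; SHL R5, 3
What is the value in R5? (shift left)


Register state trace:
  MOV R5, 40  → R5 = 40
  SHL R5, 3  → R5 = 40 << 3 = 40 * 2^3 = 320
Final: R5 = 320

320


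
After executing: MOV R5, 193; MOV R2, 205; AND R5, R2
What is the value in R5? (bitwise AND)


Register state trace:
  MOV R5, 193  → R5 = 193 (0b11000001)
  MOV R2, 205  → R2 = 205 (0b11001101)
  AND R5, R2  → R5 = 193 AND 205 = 193 (0b11000001)
Final: R5 = 193

193


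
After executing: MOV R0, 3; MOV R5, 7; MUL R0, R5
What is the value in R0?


Register state trace:
  MOV R0, 3  → R0 = 3
  MOV R5, 7  → R5 = 7
  MUL R0, R5  → R0 = 3 * 7 = 21
Final: R0 = 21

21


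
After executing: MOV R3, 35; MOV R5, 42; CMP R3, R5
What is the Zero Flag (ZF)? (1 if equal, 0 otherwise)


Register state trace:
  MOV R3, 35  → R3 = 35
  MOV R5, 42  → R5 = 42
  CMP R3, R5  → computes 35 - 42 = -7
  Result is nonzero, so values are not equal
ZF = 0

0


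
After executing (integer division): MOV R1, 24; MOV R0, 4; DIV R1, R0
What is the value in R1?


Register state trace:
  MOV R1, 24  → R1 = 24
  MOV R0, 4  → R0 = 4
  DIV R1, R0  → R1 = 24 // 4 = 6
Final: R1 = 6

6


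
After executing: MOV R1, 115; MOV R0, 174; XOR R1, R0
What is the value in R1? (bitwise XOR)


Register state trace:
  MOV R1, 115  → R1 = 115 (0b01110011)
  MOV R0, 174  → R0 = 174 (0b10101110)
  XOR R1, R0  → R1 = 115 XOR 174 = 221 (0b11011101)
Final: R1 = 221

221


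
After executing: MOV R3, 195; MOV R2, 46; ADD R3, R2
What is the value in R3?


Register state trace:
  MOV R3, 195  → R3 = 195
  MOV R2, 46  → R2 = 46
  ADD R3, R2  → R3 = 195 + 46 = 241
Final: R3 = 241

241


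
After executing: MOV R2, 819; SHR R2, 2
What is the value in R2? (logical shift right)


Register state trace:
  MOV R2, 819  → R2 = 819
  SHR R2, 2  → R2 = 819 >> 2 = 819 // 2^2 = 204
Final: R2 = 204

204


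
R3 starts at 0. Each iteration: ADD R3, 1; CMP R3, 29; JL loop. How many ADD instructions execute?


Loop trace (R3 starts at 0, target 29, step 1):
  ADD #1: R3 = 0 + 1 = 1  → 1 < 29, loop
  ADD #2: R3 = 1 + 1 = 2  → 2 < 29, loop
  ADD #3: R3 = 2 + 1 = 3  → 3 < 29, loop
  ADD #4: R3 = 3 + 1 = 4  → 4 < 29, loop
  ADD #5: R3 = 4 + 1 = 5  → 5 < 29, loop
  ADD #6: R3 = 5 + 1 = 6  → 6 < 29, loop
  ADD #7: R3 = 6 + 1 = 7  → 7 < 29, loop
  ADD #8: R3 = 7 + 1 = 8  → 8 < 29, loop
  ADD #9: R3 = 8 + 1 = 9  → 9 < 29, loop
  ADD #10: R3 = 9 + 1 = 10  → 10 < 29, loop
  ADD #11: R3 = 10 + 1 = 11  → 11 < 29, loop
  ADD #12: R3 = 11 + 1 = 12  → 12 < 29, loop
  ADD #13: R3 = 12 + 1 = 13  → 13 < 29, loop
  ADD #14: R3 = 13 + 1 = 14  → 14 < 29, loop
  ADD #15: R3 = 14 + 1 = 15  → 15 < 29, loop
  ADD #16: R3 = 15 + 1 = 16  → 16 < 29, loop
  ADD #17: R3 = 16 + 1 = 17  → 17 < 29, loop
  ADD #18: R3 = 17 + 1 = 18  → 18 < 29, loop
  ADD #19: R3 = 18 + 1 = 19  → 19 < 29, loop
  ADD #20: R3 = 19 + 1 = 20  → 20 < 29, loop
  ADD #21: R3 = 20 + 1 = 21  → 21 < 29, loop
  ADD #22: R3 = 21 + 1 = 22  → 22 < 29, loop
  ADD #23: R3 = 22 + 1 = 23  → 23 < 29, loop
  ADD #24: R3 = 23 + 1 = 24  → 24 < 29, loop
  ADD #25: R3 = 24 + 1 = 25  → 25 < 29, loop
  ADD #26: R3 = 25 + 1 = 26  → 26 < 29, loop
  ADD #27: R3 = 26 + 1 = 27  → 27 < 29, loop
  ADD #28: R3 = 27 + 1 = 28  → 28 < 29, loop
  ADD #29: R3 = 28 + 1 = 29  → 29 >= 29, exit
Total ADD instructions: 29

29
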